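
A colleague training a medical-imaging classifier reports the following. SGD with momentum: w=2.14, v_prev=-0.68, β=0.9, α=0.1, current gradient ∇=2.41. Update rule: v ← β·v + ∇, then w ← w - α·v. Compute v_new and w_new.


v_new = 0.9·-0.68 + 2.41 = -0.612 + 2.41 = 1.798
w_new = 2.14 - 0.1·1.798 = 2.14 - 0.1798 = 1.9602

v_new=1.798, w_new=1.9602


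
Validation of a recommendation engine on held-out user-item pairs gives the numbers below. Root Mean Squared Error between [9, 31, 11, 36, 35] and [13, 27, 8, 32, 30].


MSE = 82/5 = 16.4
RMSE = √(82/5) = 4.0497

4.0497


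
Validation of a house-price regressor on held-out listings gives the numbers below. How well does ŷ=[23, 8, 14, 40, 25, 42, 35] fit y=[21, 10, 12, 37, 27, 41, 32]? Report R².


ȳ = 25.7143
SS_res = Σ(y-ŷ)² = 35
SS_tot = Σ(y-ȳ)² = 859.43
R² = 1 - SS_res/SS_tot = 1 - 0.0407 = 0.9593

0.9593


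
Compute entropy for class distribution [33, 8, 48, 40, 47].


Probabilities: [33/176, 8/176, 48/176, 40/176, 47/176] ≈ [0.1875, 0.0455, 0.2727, 0.2273, 0.267]
H = -((33/176)·log₂(33/176) + (8/176)·log₂(8/176) + (48/176)·log₂(48/176) + (40/176)·log₂(40/176) + (47/176)·log₂(47/176))
  = 2.1612 bits

2.1612 bits


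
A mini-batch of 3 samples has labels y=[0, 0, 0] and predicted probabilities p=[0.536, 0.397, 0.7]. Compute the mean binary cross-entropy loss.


L[0] = -ln(1-0.536) = -ln(0.464) = 0.7679
L[1] = -ln(1-0.397) = -ln(0.603) = 0.5058
L[2] = -ln(1-0.7) = -ln(0.3) = 1.204
mean = (0.7679 + 0.5058 + 1.204)/3 = 0.8259

0.8259


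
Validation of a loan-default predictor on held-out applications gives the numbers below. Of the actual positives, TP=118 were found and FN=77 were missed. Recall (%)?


Recall = TP/(TP+FN)
= 118/(118+77)
= 118/195 = 60.51%

60.51%


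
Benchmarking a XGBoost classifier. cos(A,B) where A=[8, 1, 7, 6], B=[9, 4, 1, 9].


A·B = 8·9 + 1·4 + 7·1 + 6·9 = 137
‖A‖ = √150 = 12.2474, ‖B‖ = √179 = 13.3791
cos = 137/(√150·√179) = 137/√26850 = 0.8361

0.8361


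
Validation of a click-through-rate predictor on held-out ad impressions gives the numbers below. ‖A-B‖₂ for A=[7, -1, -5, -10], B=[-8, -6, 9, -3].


d = √((7+ 8)² + (-1+ 6)² + (-5-9)² + (-10+ 3)²)
  = √(225 + 25 + 196 + 49)
  = √495 = 22.2486

22.2486


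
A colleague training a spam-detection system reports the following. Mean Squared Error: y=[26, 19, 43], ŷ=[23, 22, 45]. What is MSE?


Squared errors: (26-23)²=9, (19-22)²=9, (43-45)²=4
Sum = 22
MSE = 22/3 = 22/3

22/3


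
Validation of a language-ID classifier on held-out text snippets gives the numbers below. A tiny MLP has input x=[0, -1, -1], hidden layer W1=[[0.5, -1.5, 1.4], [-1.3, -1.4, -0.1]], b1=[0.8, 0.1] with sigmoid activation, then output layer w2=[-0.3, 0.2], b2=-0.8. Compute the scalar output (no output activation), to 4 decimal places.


z1[0] = (0.5)·(0) + (-1.5)·(-1) + (1.4)·(-1) + 0.8 = 0.9
z1[1] = (-1.3)·(0) + (-1.4)·(-1) + (-0.1)·(-1) + 0.1 = 1.6
h = sigmoid(z1) = [0.7109, 0.832]
output = (-0.3)·(0.7109) + (0.2)·(0.832) - 0.8 = -0.8469

-0.8469


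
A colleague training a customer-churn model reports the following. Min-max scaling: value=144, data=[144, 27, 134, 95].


min=27, max=144
(144-27)/(144-27) = 117/117 = 1.0

1.0


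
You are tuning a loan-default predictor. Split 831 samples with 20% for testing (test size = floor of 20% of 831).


Test = ⌊831·20/100⌋ = 166
Train = 831 - 166 = 665

Train: 665, Test: 166


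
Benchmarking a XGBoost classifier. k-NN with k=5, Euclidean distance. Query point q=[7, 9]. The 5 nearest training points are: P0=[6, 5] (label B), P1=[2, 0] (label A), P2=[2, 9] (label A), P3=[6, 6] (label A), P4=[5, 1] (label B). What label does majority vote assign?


d(q,P0) = 4.1231  (label B)
d(q,P1) = 10.2956  (label A)
d(q,P2) = 5.0  (label A)
d(q,P3) = 3.1623  (label A)
d(q,P4) = 8.2462  (label B)
Votes: A=3, B=2
Majority → A

A


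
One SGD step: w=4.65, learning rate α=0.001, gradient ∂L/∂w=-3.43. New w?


w_new = w - α·∇
= 4.65 - 0.001·-3.43
= 4.65 + 0.00343
= 4.65343

4.65343


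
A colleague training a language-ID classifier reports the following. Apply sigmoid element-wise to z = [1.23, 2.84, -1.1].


σ(1.23) = 1/(1+e^-1.23) = 0.7738
σ(2.84) = 1/(1+e^-2.84) = 0.9448
σ(-1.1) = 1/(1+e^1.1) = 0.2497
result = [0.7738, 0.9448, 0.2497]

[0.7738, 0.9448, 0.2497]


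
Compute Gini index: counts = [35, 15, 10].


Probabilities: [35/60, 15/60, 10/60] ≈ [0.5833, 0.25, 0.1667]
Σpᵢ² = (1225 + 225 + 100)/60² = 1550/3600
Gini = 1 - Σpᵢ² = 1 - 1550/3600 = 0.5694

0.5694


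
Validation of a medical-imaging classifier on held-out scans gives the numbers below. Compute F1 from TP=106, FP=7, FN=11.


Precision = 106/113 = 0.9381
Recall = 106/117 = 0.906
F1 = 2·P·R/(P+R) = 2·TP/(2·TP+FP+FN) = 212/(212+7+11) = 212/230 = 0.9217

0.9217


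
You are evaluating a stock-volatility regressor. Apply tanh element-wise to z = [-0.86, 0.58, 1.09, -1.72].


tanh(-0.86) = -0.6963
tanh(0.58) = 0.5227
tanh(1.09) = 0.7969
tanh(-1.72) = -0.9379
result = [-0.6963, 0.5227, 0.7969, -0.9379]

[-0.6963, 0.5227, 0.7969, -0.9379]


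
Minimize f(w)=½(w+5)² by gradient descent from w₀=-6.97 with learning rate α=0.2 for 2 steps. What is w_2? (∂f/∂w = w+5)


step 1: grad = -6.97+5 = -1.97; w = -6.97 - 0.2·(-1.97) = -6.576
step 2: grad = -6.576+5 = -1.576; w = -6.576 - 0.2·(-1.576) = -6.2608

-6.2608


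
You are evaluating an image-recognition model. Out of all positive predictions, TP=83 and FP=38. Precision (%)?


Precision = TP/(TP+FP)
= 83/(83+38)
= 83/121 = 68.6%

68.6%


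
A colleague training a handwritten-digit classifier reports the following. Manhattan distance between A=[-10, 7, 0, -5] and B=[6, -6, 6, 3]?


d = |-10-6| + |7+ 6| + |0-6| + |-5-3|
  = 16 + 13 + 6 + 8
  = 43

43


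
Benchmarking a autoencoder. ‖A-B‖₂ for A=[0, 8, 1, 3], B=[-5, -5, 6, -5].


d = √((0+ 5)² + (8+ 5)² + (1-6)² + (3+ 5)²)
  = √(25 + 169 + 25 + 64)
  = √283 = 16.8226

16.8226


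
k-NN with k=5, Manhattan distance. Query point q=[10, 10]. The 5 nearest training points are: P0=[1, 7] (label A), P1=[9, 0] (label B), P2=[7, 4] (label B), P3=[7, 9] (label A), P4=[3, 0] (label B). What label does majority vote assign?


d(q,P0) = 12  (label A)
d(q,P1) = 11  (label B)
d(q,P2) = 9  (label B)
d(q,P3) = 4  (label A)
d(q,P4) = 17  (label B)
Votes: A=2, B=3
Majority → B

B


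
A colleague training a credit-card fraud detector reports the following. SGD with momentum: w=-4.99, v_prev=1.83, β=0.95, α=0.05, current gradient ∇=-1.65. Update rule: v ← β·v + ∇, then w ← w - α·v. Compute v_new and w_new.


v_new = 0.95·1.83 - 1.65 = 1.7385 - 1.65 = 0.0885
w_new = -4.99 - 0.05·0.0885 = -4.99 - 0.004425 = -4.994425

v_new=0.0885, w_new=-4.994425


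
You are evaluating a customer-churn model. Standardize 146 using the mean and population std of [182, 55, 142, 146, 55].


μ = 116, σ = 51.7185
z = (146 - 116)/51.7185 = 0.5801

0.5801


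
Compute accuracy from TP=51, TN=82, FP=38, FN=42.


Accuracy = (TP+TN)/(TP+TN+FP+FN)
= (51+82)/(213)
= 133/213 = 62.44%

62.44%


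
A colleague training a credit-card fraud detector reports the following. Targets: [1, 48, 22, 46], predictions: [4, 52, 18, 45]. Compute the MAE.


Absolute errors: |1-4|=3, |48-52|=4, |22-18|=4, |46-45|=1
Sum = 12
MAE = 12/4 = 3

3


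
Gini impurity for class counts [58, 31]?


Probabilities: [58/89, 31/89] ≈ [0.6517, 0.3483]
Σpᵢ² = (3364 + 961)/89² = 4325/7921
Gini = 1 - Σpᵢ² = 1 - 4325/7921 = 0.454

0.454


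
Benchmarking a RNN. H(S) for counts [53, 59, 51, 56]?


Probabilities: [53/219, 59/219, 51/219, 56/219] ≈ [0.242, 0.2694, 0.2329, 0.2557]
H = -((53/219)·log₂(53/219) + (59/219)·log₂(59/219) + (51/219)·log₂(51/219) + (56/219)·log₂(56/219))
  = 1.9978 bits

1.9978 bits


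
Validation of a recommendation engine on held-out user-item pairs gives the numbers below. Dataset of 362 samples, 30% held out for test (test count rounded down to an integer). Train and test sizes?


Test = ⌊362·30/100⌋ = 108
Train = 362 - 108 = 254

Train: 254, Test: 108


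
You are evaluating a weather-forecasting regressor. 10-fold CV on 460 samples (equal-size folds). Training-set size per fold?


Fold size = 460/10 = 46
Training per fold = 460 - 46 = 414

414


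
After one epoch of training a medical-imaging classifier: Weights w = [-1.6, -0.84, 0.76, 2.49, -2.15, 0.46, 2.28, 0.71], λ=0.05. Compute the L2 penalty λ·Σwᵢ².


‖w‖₂² = (-1.6)² + (-0.84)² + (0.76)² + (2.49)² + (-2.15)² + (0.46)² + (2.28)² + (0.71)²
     = 2.56 + 0.7056 + 0.5776 + 6.2001 + 4.6225 + 0.2116 + 5.1984 + 0.5041
     = 20.5799
λ·‖w‖₂² = 0.05·20.5799 = 1.028995

1.028995


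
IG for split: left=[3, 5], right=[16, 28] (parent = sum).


Parent = [19, 33], H_parent = 0.9471
H_left = 0.9544 (n=8), H_right = 0.9457 (n=44)
H_children = (8/52)·0.9544 + (44/52)·0.9457 = 0.947
IG = 0.9471 - 0.947 = 0.0001

0.0001


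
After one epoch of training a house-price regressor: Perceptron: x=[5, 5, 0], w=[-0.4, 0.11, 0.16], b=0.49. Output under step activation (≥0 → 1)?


z = (5)·(-0.4) + (5)·(0.11) + (0)·(0.16) + 0.49
  = -0.96
step(z) = 0 (z<0)

0


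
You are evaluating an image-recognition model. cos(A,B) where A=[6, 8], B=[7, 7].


A·B = 6·7 + 8·7 = 98
‖A‖ = √100 = 10, ‖B‖ = √98 = 9.8995
cos = 98/(√100·√98) = 98/√9800 = 0.9899

0.9899


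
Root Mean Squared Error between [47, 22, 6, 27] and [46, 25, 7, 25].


MSE = 15/4 = 3.75
RMSE = √(15/4) = 1.9365

1.9365


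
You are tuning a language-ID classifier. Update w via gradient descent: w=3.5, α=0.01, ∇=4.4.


w_new = w - α·∇
= 3.5 - 0.01·4.4
= 3.5 - 0.044
= 3.456

3.456


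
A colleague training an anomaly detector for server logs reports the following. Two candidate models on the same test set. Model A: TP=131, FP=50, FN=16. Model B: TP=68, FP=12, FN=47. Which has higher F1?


Model A: P=131/181=0.7238, R=131/147=0.8912, F1=2PR/(P+R)=2TP/(2TP+FP+FN)=262/328=0.7988
Model B: P=68/80=0.85, R=68/115=0.5913, F1=2PR/(P+R)=2TP/(2TP+FP+FN)=136/195=0.6974
0.7988 > 0.6974 → Model A

Model A


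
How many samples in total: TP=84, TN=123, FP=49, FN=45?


Total = TP + TN + FP + FN
= 84 + 123 + 49 + 45
= 301
(Predicted positive: 133, predicted negative: 168)

301


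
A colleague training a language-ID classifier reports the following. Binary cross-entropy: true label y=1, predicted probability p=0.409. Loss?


BCE = -[y·ln(p) + (1-y)·ln(1-p)]
= -1·ln(0.409) - 0
= -ln(0.409) = 0.894

0.894


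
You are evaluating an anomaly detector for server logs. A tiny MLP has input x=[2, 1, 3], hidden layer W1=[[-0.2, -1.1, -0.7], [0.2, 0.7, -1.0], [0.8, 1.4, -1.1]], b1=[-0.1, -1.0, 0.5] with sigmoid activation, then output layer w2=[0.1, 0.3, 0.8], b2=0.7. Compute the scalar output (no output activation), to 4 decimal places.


z1[0] = (-0.2)·(2) + (-1.1)·(1) + (-0.7)·(3) - 0.1 = -3.7
z1[1] = (0.2)·(2) + (0.7)·(1) + (-1.0)·(3) - 1.0 = -2.9
z1[2] = (0.8)·(2) + (1.4)·(1) + (-1.1)·(3) + 0.5 = 0.2
h = sigmoid(z1) = [0.0241, 0.0522, 0.5498]
output = (0.1)·(0.0241) + (0.3)·(0.0522) + (0.8)·(0.5498) + 0.7 = 1.1579

1.1579


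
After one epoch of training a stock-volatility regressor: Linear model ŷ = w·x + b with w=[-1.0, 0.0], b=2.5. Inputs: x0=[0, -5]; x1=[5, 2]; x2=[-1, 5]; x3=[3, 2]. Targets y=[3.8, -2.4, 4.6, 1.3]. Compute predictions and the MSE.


ŷ0 = (-1.0)·(0) + (0.0)·(-5) + 2.5 = 2.5
ŷ1 = (-1.0)·(5) + (0.0)·(2) + 2.5 = -2.5
ŷ2 = (-1.0)·(-1) + (0.0)·(5) + 2.5 = 3.5
ŷ3 = (-1.0)·(3) + (0.0)·(2) + 2.5 = -0.5
errors² = [1.69, 0.01, 1.21, 3.24]
MSE = 6.1500/4 = 1.5375

1.5375


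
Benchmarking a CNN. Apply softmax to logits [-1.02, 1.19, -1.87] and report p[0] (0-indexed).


Exponentials: e^-1.02=0.3606, e^1.19=3.2871, e^-1.87=0.1541
Sum = 3.8018
Softmax = [0.0948, 0.8646, 0.0405]
p[0] = 0.3606/3.8018 = 0.0948

0.0948


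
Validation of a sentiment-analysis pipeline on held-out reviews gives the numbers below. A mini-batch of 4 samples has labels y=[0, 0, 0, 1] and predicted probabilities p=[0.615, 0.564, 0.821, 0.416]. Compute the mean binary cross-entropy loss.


L[0] = -ln(1-0.615) = -ln(0.385) = 0.9545
L[1] = -ln(1-0.564) = -ln(0.436) = 0.8301
L[2] = -ln(1-0.821) = -ln(0.179) = 1.7204
L[3] = -ln(0.416) = 0.8771
mean = (0.9545 + 0.8301 + 1.7204 + 0.8771)/4 = 1.0955

1.0955


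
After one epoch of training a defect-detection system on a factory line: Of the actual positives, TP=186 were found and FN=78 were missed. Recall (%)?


Recall = TP/(TP+FN)
= 186/(186+78)
= 186/264 = 70.45%

70.45%


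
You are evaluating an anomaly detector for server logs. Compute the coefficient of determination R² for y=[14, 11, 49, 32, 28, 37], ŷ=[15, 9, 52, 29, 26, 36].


ȳ = 28.5
SS_res = Σ(y-ŷ)² = 28
SS_tot = Σ(y-ȳ)² = 1021.5
R² = 1 - SS_res/SS_tot = 1 - 0.0274 = 0.9726

0.9726


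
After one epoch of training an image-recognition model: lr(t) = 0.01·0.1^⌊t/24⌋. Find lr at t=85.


n_drops = ⌊85/24⌋ = 3
lr = 0.01·0.1^3 = 0.01·0.001 = 0.00001

0.00001


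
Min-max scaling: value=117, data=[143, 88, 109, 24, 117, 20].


min=20, max=143
(117-20)/(143-20) = 97/123 = 0.7886

0.7886


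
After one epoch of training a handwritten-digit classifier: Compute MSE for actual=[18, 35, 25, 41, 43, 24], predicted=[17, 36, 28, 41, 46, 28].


Squared errors: (18-17)²=1, (35-36)²=1, (25-28)²=9, (41-41)²=0, (43-46)²=9, (24-28)²=16
Sum = 36
MSE = 36/6 = 6

6


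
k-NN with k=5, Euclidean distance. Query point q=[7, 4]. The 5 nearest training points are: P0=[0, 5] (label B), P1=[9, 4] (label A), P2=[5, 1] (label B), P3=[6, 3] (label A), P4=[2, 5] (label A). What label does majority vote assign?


d(q,P0) = 7.0711  (label B)
d(q,P1) = 2.0  (label A)
d(q,P2) = 3.6056  (label B)
d(q,P3) = 1.4142  (label A)
d(q,P4) = 5.099  (label A)
Votes: A=3, B=2
Majority → A

A


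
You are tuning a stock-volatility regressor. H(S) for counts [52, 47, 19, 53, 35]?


Probabilities: [52/206, 47/206, 19/206, 53/206, 35/206] ≈ [0.2524, 0.2282, 0.0922, 0.2573, 0.1699]
H = -((52/206)·log₂(52/206) + (47/206)·log₂(47/206) + (19/206)·log₂(19/206) + (53/206)·log₂(53/206) + (35/206)·log₂(35/206))
  = 2.2433 bits

2.2433 bits


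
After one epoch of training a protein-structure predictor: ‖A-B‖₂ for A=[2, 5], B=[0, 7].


d = √((2-0)² + (5-7)²)
  = √(4 + 4)
  = √8 = 2.8284

2.8284


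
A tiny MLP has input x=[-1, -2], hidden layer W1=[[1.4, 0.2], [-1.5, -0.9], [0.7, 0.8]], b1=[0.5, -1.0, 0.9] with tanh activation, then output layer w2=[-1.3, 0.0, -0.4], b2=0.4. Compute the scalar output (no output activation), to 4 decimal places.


z1[0] = (1.4)·(-1) + (0.2)·(-2) + 0.5 = -1.3
z1[1] = (-1.5)·(-1) + (-0.9)·(-2) - 1.0 = 2.3
z1[2] = (0.7)·(-1) + (0.8)·(-2) + 0.9 = -1.4
h = tanh(z1) = [-0.8617, 0.9801, -0.8854]
output = (-1.3)·(-0.8617) + (0.0)·(0.9801) + (-0.4)·(-0.8854) + 0.4 = 1.8744

1.8744


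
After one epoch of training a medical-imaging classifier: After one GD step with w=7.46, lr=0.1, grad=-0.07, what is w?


w_new = w - α·∇
= 7.46 - 0.1·-0.07
= 7.46 + 0.007
= 7.467

7.467


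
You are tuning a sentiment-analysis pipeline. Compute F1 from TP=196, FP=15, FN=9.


Precision = 196/211 = 0.9289
Recall = 196/205 = 0.9561
F1 = 2·P·R/(P+R) = 2·TP/(2·TP+FP+FN) = 392/(392+15+9) = 392/416 = 0.9423

0.9423


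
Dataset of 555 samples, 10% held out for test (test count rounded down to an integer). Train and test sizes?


Test = ⌊555·10/100⌋ = 55
Train = 555 - 55 = 500

Train: 500, Test: 55


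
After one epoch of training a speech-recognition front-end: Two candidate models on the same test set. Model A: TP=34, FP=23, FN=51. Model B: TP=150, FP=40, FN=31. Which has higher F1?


Model A: P=34/57=0.5965, R=34/85=0.4, F1=2PR/(P+R)=2TP/(2TP+FP+FN)=68/142=0.4789
Model B: P=150/190=0.7895, R=150/181=0.8287, F1=2PR/(P+R)=2TP/(2TP+FP+FN)=300/371=0.8086
0.4789 < 0.8086 → Model B

Model B


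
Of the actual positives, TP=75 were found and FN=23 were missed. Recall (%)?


Recall = TP/(TP+FN)
= 75/(75+23)
= 75/98 = 76.53%

76.53%


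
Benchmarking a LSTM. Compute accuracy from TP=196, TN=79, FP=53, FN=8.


Accuracy = (TP+TN)/(TP+TN+FP+FN)
= (196+79)/(336)
= 275/336 = 81.85%

81.85%


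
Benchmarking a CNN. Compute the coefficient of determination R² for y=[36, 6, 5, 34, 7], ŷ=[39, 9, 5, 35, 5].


ȳ = 17.6
SS_res = Σ(y-ŷ)² = 23
SS_tot = Σ(y-ȳ)² = 1013.2
R² = 1 - SS_res/SS_tot = 1 - 0.0227 = 0.9773

0.9773


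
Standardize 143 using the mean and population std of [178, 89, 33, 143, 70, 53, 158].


μ = 103.4286, σ = 52.0078
z = (143 - 103.4286)/52.0078 = 0.7609

0.7609


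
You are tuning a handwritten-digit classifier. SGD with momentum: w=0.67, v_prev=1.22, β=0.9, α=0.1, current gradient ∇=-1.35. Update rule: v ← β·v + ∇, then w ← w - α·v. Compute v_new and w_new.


v_new = 0.9·1.22 - 1.35 = 1.098 - 1.35 = -0.252
w_new = 0.67 - 0.1·-0.252 = 0.67 + 0.0252 = 0.6952

v_new=-0.252, w_new=0.6952


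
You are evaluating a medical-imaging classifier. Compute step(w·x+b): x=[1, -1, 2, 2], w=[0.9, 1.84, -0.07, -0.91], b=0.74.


z = (1)·(0.9) + (-1)·(1.84) + (2)·(-0.07) + (2)·(-0.91) + 0.74
  = -2.16
step(z) = 0 (z<0)

0


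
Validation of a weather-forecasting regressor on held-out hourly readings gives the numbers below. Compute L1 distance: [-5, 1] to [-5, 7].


d = |-5+ 5| + |1-7|
  = 0 + 6
  = 6

6


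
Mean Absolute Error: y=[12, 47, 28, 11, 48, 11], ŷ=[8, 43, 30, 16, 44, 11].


Absolute errors: |12-8|=4, |47-43|=4, |28-30|=2, |11-16|=5, |48-44|=4, |11-11|=0
Sum = 19
MAE = 19/6 = 19/6

19/6


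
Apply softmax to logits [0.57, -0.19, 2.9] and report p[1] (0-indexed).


Exponentials: e^0.57=1.7683, e^-0.19=0.827, e^2.9=18.1741
Sum = 20.7694
Softmax = [0.0851, 0.0398, 0.875]
p[1] = 0.827/20.7694 = 0.0398

0.0398


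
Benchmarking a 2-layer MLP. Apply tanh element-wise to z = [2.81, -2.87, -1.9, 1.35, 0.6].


tanh(2.81) = 0.9928
tanh(-2.87) = -0.9936
tanh(-1.9) = -0.9562
tanh(1.35) = 0.8741
tanh(0.6) = 0.537
result = [0.9928, -0.9936, -0.9562, 0.8741, 0.537]

[0.9928, -0.9936, -0.9562, 0.8741, 0.537]


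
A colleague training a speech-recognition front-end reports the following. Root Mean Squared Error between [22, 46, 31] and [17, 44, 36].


MSE = 54/3 = 18
RMSE = √(54/3) = 4.2426

4.2426


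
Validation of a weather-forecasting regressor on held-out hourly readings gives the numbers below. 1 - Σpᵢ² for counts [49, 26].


Probabilities: [49/75, 26/75] ≈ [0.6533, 0.3467]
Σpᵢ² = (2401 + 676)/75² = 3077/5625
Gini = 1 - Σpᵢ² = 1 - 3077/5625 = 0.453

0.453


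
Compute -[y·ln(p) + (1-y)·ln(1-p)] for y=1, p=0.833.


BCE = -[y·ln(p) + (1-y)·ln(1-p)]
= -1·ln(0.833) - 0
= -ln(0.833) = 0.1827

0.1827


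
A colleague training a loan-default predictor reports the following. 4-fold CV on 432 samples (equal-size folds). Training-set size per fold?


Fold size = 432/4 = 108
Training per fold = 432 - 108 = 324

324


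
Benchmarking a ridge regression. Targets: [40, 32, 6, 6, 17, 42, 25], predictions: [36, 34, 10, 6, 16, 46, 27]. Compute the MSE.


Squared errors: (40-36)²=16, (32-34)²=4, (6-10)²=16, (6-6)²=0, (17-16)²=1, (42-46)²=16, (25-27)²=4
Sum = 57
MSE = 57/7 = 57/7

57/7


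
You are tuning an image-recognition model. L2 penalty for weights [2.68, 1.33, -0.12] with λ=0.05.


‖w‖₂² = (2.68)² + (1.33)² + (-0.12)²
     = 7.1824 + 1.7689 + 0.0144
     = 8.9657
λ·‖w‖₂² = 0.05·8.9657 = 0.448285

0.448285


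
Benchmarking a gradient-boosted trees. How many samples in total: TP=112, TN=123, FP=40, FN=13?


Total = TP + TN + FP + FN
= 112 + 123 + 40 + 13
= 288
(Predicted positive: 152, predicted negative: 136)

288


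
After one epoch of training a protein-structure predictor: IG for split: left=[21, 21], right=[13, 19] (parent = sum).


Parent = [34, 40], H_parent = 0.9953
H_left = 1 (n=42), H_right = 0.9745 (n=32)
H_children = (42/74)·1 + (32/74)·0.9745 = 0.989
IG = 0.9953 - 0.989 = 0.0063

0.0063


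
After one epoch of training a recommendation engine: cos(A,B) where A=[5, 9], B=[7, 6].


A·B = 5·7 + 9·6 = 89
‖A‖ = √106 = 10.2956, ‖B‖ = √85 = 9.2195
cos = 89/(√106·√85) = 89/√9010 = 0.9376

0.9376


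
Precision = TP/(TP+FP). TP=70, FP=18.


Precision = TP/(TP+FP)
= 70/(70+18)
= 70/88 = 79.55%

79.55%


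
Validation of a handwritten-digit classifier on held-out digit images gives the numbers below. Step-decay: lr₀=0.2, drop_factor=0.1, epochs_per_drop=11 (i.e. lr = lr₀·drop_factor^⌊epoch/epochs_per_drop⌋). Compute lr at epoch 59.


n_drops = ⌊59/11⌋ = 5
lr = 0.2·0.1^5 = 0.2·0.00001 = 0.000002

0.000002


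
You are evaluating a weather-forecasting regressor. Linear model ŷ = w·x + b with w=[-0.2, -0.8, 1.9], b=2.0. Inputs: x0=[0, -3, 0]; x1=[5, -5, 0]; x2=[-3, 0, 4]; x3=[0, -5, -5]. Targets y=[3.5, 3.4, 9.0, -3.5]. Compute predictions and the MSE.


ŷ0 = (-0.2)·(0) + (-0.8)·(-3) + (1.9)·(0) + 2.0 = 4.4
ŷ1 = (-0.2)·(5) + (-0.8)·(-5) + (1.9)·(0) + 2.0 = 5.0
ŷ2 = (-0.2)·(-3) + (-0.8)·(0) + (1.9)·(4) + 2.0 = 10.2
ŷ3 = (-0.2)·(0) + (-0.8)·(-5) + (1.9)·(-5) + 2.0 = -3.5
errors² = [0.81, 2.56, 1.44, 0.0]
MSE = 4.8100/4 = 1.2025

1.2025


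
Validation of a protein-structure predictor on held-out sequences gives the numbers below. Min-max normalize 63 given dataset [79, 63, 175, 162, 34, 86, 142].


min=34, max=175
(63-34)/(175-34) = 29/141 = 0.2057

0.2057


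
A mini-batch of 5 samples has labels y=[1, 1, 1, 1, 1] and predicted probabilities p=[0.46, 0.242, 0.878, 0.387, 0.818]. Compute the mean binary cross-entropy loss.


L[0] = -ln(0.46) = 0.7765
L[1] = -ln(0.242) = 1.4188
L[2] = -ln(0.878) = 0.1301
L[3] = -ln(0.387) = 0.9493
L[4] = -ln(0.818) = 0.2009
mean = (0.7765 + 1.4188 + 0.1301 + 0.9493 + 0.2009)/5 = 0.6951

0.6951


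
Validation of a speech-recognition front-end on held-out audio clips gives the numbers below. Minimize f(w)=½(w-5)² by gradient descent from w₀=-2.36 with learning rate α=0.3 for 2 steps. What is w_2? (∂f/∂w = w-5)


step 1: grad = -2.36-5 = -7.36; w = -2.36 - 0.3·(-7.36) = -0.152
step 2: grad = -0.152-5 = -5.152; w = -0.152 - 0.3·(-5.152) = 1.3936

1.3936


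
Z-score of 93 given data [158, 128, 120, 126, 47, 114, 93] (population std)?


μ = 112.2857, σ = 32.119
z = (93 - 112.2857)/32.119 = -0.6004

-0.6004


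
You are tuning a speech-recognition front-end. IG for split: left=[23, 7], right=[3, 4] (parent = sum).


Parent = [26, 11], H_parent = 0.878
H_left = 0.7838 (n=30), H_right = 0.9852 (n=7)
H_children = (30/37)·0.7838 + (7/37)·0.9852 = 0.8219
IG = 0.878 - 0.8219 = 0.0561

0.0561


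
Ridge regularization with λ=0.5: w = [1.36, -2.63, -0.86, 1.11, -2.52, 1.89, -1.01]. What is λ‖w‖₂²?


‖w‖₂² = (1.36)² + (-2.63)² + (-0.86)² + (1.11)² + (-2.52)² + (1.89)² + (-1.01)²
     = 1.8496 + 6.9169 + 0.7396 + 1.2321 + 6.3504 + 3.5721 + 1.0201
     = 21.6808
λ·‖w‖₂² = 0.5·21.6808 = 10.8404

10.8404


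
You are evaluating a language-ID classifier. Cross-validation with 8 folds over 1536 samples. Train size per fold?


Fold size = 1536/8 = 192
Training per fold = 1536 - 192 = 1344

1344


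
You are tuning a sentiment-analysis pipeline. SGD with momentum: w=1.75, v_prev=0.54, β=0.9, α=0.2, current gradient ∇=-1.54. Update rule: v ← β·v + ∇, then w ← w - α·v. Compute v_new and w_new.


v_new = 0.9·0.54 - 1.54 = 0.486 - 1.54 = -1.054
w_new = 1.75 - 0.2·-1.054 = 1.75 + 0.2108 = 1.9608

v_new=-1.054, w_new=1.9608


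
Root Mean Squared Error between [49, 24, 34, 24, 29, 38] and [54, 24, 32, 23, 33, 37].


MSE = 47/6 = 7.8333
RMSE = √(47/6) = 2.7988

2.7988


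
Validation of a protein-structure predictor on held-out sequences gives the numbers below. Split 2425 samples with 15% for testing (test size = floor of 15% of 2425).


Test = ⌊2425·15/100⌋ = 363
Train = 2425 - 363 = 2062

Train: 2062, Test: 363


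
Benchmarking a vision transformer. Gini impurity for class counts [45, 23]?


Probabilities: [45/68, 23/68] ≈ [0.6618, 0.3382]
Σpᵢ² = (2025 + 529)/68² = 2554/4624
Gini = 1 - Σpᵢ² = 1 - 2554/4624 = 0.4477

0.4477


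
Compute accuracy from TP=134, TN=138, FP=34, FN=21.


Accuracy = (TP+TN)/(TP+TN+FP+FN)
= (134+138)/(327)
= 272/327 = 83.18%

83.18%


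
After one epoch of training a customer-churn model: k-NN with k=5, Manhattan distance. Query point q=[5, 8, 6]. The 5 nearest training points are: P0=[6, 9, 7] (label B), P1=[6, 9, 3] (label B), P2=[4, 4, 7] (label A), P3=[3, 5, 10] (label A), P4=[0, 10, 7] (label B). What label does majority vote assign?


d(q,P0) = 3  (label B)
d(q,P1) = 5  (label B)
d(q,P2) = 6  (label A)
d(q,P3) = 9  (label A)
d(q,P4) = 8  (label B)
Votes: A=2, B=3
Majority → B

B


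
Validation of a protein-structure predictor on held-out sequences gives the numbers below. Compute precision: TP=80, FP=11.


Precision = TP/(TP+FP)
= 80/(80+11)
= 80/91 = 87.91%

87.91%


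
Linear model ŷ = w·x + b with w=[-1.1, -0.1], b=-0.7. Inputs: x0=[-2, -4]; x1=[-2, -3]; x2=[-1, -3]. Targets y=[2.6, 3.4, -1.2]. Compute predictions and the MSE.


ŷ0 = (-1.1)·(-2) + (-0.1)·(-4) - 0.7 = 1.9
ŷ1 = (-1.1)·(-2) + (-0.1)·(-3) - 0.7 = 1.8
ŷ2 = (-1.1)·(-1) + (-0.1)·(-3) - 0.7 = 0.7
errors² = [0.49, 2.56, 3.61]
MSE = 6.6600/3 = 2.22

2.22


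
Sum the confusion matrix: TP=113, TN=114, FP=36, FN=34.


Total = TP + TN + FP + FN
= 113 + 114 + 36 + 34
= 297
(Predicted positive: 149, predicted negative: 148)

297


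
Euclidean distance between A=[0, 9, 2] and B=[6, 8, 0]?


d = √((0-6)² + (9-8)² + (2-0)²)
  = √(36 + 1 + 4)
  = √41 = 6.4031

6.4031


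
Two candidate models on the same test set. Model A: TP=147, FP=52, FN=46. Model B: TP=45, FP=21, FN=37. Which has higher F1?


Model A: P=147/199=0.7387, R=147/193=0.7617, F1=2PR/(P+R)=2TP/(2TP+FP+FN)=294/392=0.75
Model B: P=45/66=0.6818, R=45/82=0.5488, F1=2PR/(P+R)=2TP/(2TP+FP+FN)=90/148=0.6081
0.75 > 0.6081 → Model A

Model A


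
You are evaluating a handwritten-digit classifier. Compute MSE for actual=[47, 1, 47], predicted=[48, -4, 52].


Squared errors: (47-48)²=1, (1+ 4)²=25, (47-52)²=25
Sum = 51
MSE = 51/3 = 17

17


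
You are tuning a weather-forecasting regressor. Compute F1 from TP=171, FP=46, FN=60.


Precision = 171/217 = 0.788
Recall = 171/231 = 0.7403
F1 = 2·P·R/(P+R) = 2·TP/(2·TP+FP+FN) = 342/(342+46+60) = 342/448 = 0.7634

0.7634


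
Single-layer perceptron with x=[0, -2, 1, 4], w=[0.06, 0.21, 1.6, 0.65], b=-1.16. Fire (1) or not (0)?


z = (0)·(0.06) + (-2)·(0.21) + (1)·(1.6) + (4)·(0.65) - 1.16
  = 2.62
step(z) = 1 (z≥0)

1


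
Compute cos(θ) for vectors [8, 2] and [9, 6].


A·B = 8·9 + 2·6 = 84
‖A‖ = √68 = 8.2462, ‖B‖ = √117 = 10.8167
cos = 84/(√68·√117) = 84/√7956 = 0.9417

0.9417


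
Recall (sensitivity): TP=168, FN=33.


Recall = TP/(TP+FN)
= 168/(168+33)
= 168/201 = 83.58%

83.58%


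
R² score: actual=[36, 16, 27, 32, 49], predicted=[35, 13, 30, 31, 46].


ȳ = 32
SS_res = Σ(y-ŷ)² = 29
SS_tot = Σ(y-ȳ)² = 586
R² = 1 - SS_res/SS_tot = 1 - 0.0495 = 0.9505

0.9505


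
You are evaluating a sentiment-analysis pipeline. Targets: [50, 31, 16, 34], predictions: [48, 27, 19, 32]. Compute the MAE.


Absolute errors: |50-48|=2, |31-27|=4, |16-19|=3, |34-32|=2
Sum = 11
MAE = 11/4 = 11/4

11/4


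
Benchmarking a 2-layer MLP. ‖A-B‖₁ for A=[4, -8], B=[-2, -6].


d = |4+ 2| + |-8+ 6|
  = 6 + 2
  = 8

8


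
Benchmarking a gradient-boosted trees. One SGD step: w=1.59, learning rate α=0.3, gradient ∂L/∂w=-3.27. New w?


w_new = w - α·∇
= 1.59 - 0.3·-3.27
= 1.59 + 0.981
= 2.571

2.571


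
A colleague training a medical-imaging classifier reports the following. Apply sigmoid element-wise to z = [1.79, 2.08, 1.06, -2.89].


σ(1.79) = 1/(1+e^-1.79) = 0.8569
σ(2.08) = 1/(1+e^-2.08) = 0.8889
σ(1.06) = 1/(1+e^-1.06) = 0.7427
σ(-2.89) = 1/(1+e^2.89) = 0.0527
result = [0.8569, 0.8889, 0.7427, 0.0527]

[0.8569, 0.8889, 0.7427, 0.0527]


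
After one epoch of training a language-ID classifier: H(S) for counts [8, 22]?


Probabilities: [8/30, 22/30] ≈ [0.2667, 0.7333]
H = -((8/30)·log₂(8/30) + (22/30)·log₂(22/30))
  = 0.8366 bits

0.8366 bits


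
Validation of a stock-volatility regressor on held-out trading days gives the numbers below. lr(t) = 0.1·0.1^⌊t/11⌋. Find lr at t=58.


n_drops = ⌊58/11⌋ = 5
lr = 0.1·0.1^5 = 0.1·0.00001 = 0.000001

0.000001


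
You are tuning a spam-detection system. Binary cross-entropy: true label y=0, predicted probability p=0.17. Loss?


BCE = -[y·ln(p) + (1-y)·ln(1-p)]
= -0 - 1·ln(1-0.17)
= -ln(0.83) = 0.1863

0.1863


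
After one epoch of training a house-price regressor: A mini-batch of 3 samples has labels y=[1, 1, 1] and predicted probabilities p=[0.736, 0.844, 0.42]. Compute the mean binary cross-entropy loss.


L[0] = -ln(0.736) = 0.3065
L[1] = -ln(0.844) = 0.1696
L[2] = -ln(0.42) = 0.8675
mean = (0.3065 + 0.1696 + 0.8675)/3 = 0.4479

0.4479


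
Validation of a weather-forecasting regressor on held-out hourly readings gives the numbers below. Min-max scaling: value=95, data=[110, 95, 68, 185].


min=68, max=185
(95-68)/(185-68) = 27/117 = 0.2308

0.2308


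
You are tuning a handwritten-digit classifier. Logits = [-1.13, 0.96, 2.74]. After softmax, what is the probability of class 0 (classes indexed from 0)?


Exponentials: e^-1.13=0.323, e^0.96=2.6117, e^2.74=15.487
Sum = 18.4217
Softmax = [0.0175, 0.1418, 0.8407]
p[0] = 0.323/18.4217 = 0.0175

0.0175


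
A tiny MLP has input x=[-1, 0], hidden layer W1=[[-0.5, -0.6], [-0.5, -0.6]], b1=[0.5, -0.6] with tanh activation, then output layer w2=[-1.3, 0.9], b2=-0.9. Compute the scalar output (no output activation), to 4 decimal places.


z1[0] = (-0.5)·(-1) + (-0.6)·(0) + 0.5 = 1.0
z1[1] = (-0.5)·(-1) + (-0.6)·(0) - 0.6 = -0.1
h = tanh(z1) = [0.7616, -0.0997]
output = (-1.3)·(0.7616) + (0.9)·(-0.0997) - 0.9 = -1.9798

-1.9798


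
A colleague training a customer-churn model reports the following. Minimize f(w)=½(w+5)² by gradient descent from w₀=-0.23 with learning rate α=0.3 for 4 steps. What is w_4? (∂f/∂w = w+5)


step 1: grad = -0.23+5 = 4.77; w = -0.23 - 0.3·(4.77) = -1.661
step 2: grad = -1.661+5 = 3.339; w = -1.661 - 0.3·(3.339) = -2.6627
step 3: grad = -2.6627+5 = 2.3373; w = -2.6627 - 0.3·(2.3373) = -3.36389
step 4: grad = -3.36389+5 = 1.63611; w = -3.36389 - 0.3·(1.63611) = -3.854723

-3.854723


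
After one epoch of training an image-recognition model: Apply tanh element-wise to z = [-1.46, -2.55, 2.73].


tanh(-1.46) = -0.8977
tanh(-2.55) = -0.9879
tanh(2.73) = 0.9915
result = [-0.8977, -0.9879, 0.9915]

[-0.8977, -0.9879, 0.9915]


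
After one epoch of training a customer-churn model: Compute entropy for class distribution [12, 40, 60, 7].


Probabilities: [12/119, 40/119, 60/119, 7/119] ≈ [0.1008, 0.3361, 0.5042, 0.0588]
H = -((12/119)·log₂(12/119) + (40/119)·log₂(40/119) + (60/119)·log₂(60/119) + (7/119)·log₂(7/119))
  = 1.601 bits

1.601 bits


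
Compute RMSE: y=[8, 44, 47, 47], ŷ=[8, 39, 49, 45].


MSE = 33/4 = 8.25
RMSE = √(33/4) = 2.8723

2.8723


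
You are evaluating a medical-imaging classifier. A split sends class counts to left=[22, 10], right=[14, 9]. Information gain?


Parent = [36, 19], H_parent = 0.9299
H_left = 0.896 (n=32), H_right = 0.9656 (n=23)
H_children = (32/55)·0.896 + (23/55)·0.9656 = 0.9251
IG = 0.9299 - 0.9251 = 0.0048

0.0048


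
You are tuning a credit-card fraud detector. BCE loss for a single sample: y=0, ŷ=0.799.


BCE = -[y·ln(p) + (1-y)·ln(1-p)]
= -0 - 1·ln(1-0.799)
= -ln(0.201) = 1.6045

1.6045


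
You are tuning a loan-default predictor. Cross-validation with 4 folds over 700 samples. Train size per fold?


Fold size = 700/4 = 175
Training per fold = 700 - 175 = 525

525


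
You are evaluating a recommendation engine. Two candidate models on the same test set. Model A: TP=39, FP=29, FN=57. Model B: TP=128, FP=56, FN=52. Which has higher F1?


Model A: P=39/68=0.5735, R=39/96=0.4062, F1=2PR/(P+R)=2TP/(2TP+FP+FN)=78/164=0.4756
Model B: P=128/184=0.6957, R=128/180=0.7111, F1=2PR/(P+R)=2TP/(2TP+FP+FN)=256/364=0.7033
0.4756 < 0.7033 → Model B

Model B


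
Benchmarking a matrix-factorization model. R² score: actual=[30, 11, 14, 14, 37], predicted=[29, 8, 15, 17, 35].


ȳ = 21.2
SS_res = Σ(y-ŷ)² = 24
SS_tot = Σ(y-ȳ)² = 534.8
R² = 1 - SS_res/SS_tot = 1 - 0.0449 = 0.9551

0.9551


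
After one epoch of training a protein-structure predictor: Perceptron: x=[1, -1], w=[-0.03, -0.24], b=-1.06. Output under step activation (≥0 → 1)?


z = (1)·(-0.03) + (-1)·(-0.24) - 1.06
  = -0.85
step(z) = 0 (z<0)

0


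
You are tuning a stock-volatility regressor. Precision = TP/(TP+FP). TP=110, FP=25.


Precision = TP/(TP+FP)
= 110/(110+25)
= 110/135 = 81.48%

81.48%


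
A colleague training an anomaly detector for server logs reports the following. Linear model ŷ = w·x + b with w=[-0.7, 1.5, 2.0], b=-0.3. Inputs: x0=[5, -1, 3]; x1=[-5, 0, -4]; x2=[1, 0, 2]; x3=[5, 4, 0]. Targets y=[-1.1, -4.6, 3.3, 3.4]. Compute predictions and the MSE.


ŷ0 = (-0.7)·(5) + (1.5)·(-1) + (2.0)·(3) - 0.3 = 0.7
ŷ1 = (-0.7)·(-5) + (1.5)·(0) + (2.0)·(-4) - 0.3 = -4.8
ŷ2 = (-0.7)·(1) + (1.5)·(0) + (2.0)·(2) - 0.3 = 3.0
ŷ3 = (-0.7)·(5) + (1.5)·(4) + (2.0)·(0) - 0.3 = 2.2
errors² = [3.24, 0.04, 0.09, 1.44]
MSE = 4.8100/4 = 1.2025

1.2025


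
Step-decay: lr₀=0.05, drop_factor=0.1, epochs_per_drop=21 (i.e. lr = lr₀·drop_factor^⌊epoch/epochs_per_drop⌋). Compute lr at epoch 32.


n_drops = ⌊32/21⌋ = 1
lr = 0.05·0.1^1 = 0.05·0.1 = 0.005

0.005


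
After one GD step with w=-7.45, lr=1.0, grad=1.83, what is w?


w_new = w - α·∇
= -7.45 - 1.0·1.83
= -7.45 - 1.83
= -9.28

-9.28


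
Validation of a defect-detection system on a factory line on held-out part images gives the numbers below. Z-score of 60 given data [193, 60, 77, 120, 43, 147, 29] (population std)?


μ = 95.5714, σ = 55.4716
z = (60 - 95.5714)/55.4716 = -0.6413

-0.6413


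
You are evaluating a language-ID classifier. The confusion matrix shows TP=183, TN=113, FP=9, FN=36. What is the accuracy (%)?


Accuracy = (TP+TN)/(TP+TN+FP+FN)
= (183+113)/(341)
= 296/341 = 86.8%

86.8%


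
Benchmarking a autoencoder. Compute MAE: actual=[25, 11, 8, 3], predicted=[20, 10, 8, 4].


Absolute errors: |25-20|=5, |11-10|=1, |8-8|=0, |3-4|=1
Sum = 7
MAE = 7/4 = 7/4

7/4


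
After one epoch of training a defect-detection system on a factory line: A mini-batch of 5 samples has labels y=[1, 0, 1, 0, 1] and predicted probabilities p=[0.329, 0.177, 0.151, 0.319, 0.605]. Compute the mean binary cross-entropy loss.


L[0] = -ln(0.329) = 1.1117
L[1] = -ln(1-0.177) = -ln(0.823) = 0.1948
L[2] = -ln(0.151) = 1.8905
L[3] = -ln(1-0.319) = -ln(0.681) = 0.3842
L[4] = -ln(0.605) = 0.5025
mean = (1.1117 + 0.1948 + 1.8905 + 0.3842 + 0.5025)/5 = 0.8167

0.8167


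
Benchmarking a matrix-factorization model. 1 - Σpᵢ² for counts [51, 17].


Probabilities: [51/68, 17/68] ≈ [0.75, 0.25]
Σpᵢ² = (2601 + 289)/68² = 2890/4624
Gini = 1 - Σpᵢ² = 1 - 2890/4624 = 0.375

0.375


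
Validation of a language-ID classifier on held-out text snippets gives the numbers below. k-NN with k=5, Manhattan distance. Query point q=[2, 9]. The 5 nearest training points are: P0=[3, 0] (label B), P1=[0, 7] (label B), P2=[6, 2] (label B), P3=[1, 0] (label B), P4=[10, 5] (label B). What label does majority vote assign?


d(q,P0) = 10  (label B)
d(q,P1) = 4  (label B)
d(q,P2) = 11  (label B)
d(q,P3) = 10  (label B)
d(q,P4) = 12  (label B)
Votes: A=0, B=5
Majority → B

B


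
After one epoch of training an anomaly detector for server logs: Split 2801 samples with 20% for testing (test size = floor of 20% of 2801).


Test = ⌊2801·20/100⌋ = 560
Train = 2801 - 560 = 2241

Train: 2241, Test: 560


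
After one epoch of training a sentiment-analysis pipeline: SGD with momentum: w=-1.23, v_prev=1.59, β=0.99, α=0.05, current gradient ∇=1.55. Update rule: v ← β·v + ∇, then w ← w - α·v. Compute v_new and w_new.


v_new = 0.99·1.59 + 1.55 = 1.5741 + 1.55 = 3.1241
w_new = -1.23 - 0.05·3.1241 = -1.23 - 0.156205 = -1.386205

v_new=3.1241, w_new=-1.386205


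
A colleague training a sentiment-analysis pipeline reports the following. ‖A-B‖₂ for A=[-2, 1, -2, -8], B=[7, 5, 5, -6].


d = √((-2-7)² + (1-5)² + (-2-5)² + (-8+ 6)²)
  = √(81 + 16 + 49 + 4)
  = √150 = 12.2474

12.2474


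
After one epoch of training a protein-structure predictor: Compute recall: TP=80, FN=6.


Recall = TP/(TP+FN)
= 80/(80+6)
= 80/86 = 93.02%

93.02%


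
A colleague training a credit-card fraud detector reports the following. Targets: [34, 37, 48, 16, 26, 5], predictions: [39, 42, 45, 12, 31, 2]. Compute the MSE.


Squared errors: (34-39)²=25, (37-42)²=25, (48-45)²=9, (16-12)²=16, (26-31)²=25, (5-2)²=9
Sum = 109
MSE = 109/6 = 109/6

109/6


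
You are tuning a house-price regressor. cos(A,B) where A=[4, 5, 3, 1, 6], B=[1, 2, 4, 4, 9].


A·B = 4·1 + 5·2 + 3·4 + 1·4 + 6·9 = 84
‖A‖ = √87 = 9.3274, ‖B‖ = √118 = 10.8628
cos = 84/(√87·√118) = 84/√10266 = 0.829

0.829


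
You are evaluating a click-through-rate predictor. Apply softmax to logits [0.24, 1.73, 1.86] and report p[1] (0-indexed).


Exponentials: e^0.24=1.2712, e^1.73=5.6407, e^1.86=6.4237
Sum = 13.3356
Softmax = [0.0953, 0.423, 0.4817]
p[1] = 5.6407/13.3356 = 0.423

0.423


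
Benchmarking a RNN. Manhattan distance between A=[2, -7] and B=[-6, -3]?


d = |2+ 6| + |-7+ 3|
  = 8 + 4
  = 12

12


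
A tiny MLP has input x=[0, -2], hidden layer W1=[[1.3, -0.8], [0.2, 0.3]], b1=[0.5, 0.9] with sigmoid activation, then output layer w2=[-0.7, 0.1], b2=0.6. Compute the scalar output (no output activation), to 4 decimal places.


z1[0] = (1.3)·(0) + (-0.8)·(-2) + 0.5 = 2.1
z1[1] = (0.2)·(0) + (0.3)·(-2) + 0.9 = 0.3
h = sigmoid(z1) = [0.8909, 0.5744]
output = (-0.7)·(0.8909) + (0.1)·(0.5744) + 0.6 = 0.0338

0.0338


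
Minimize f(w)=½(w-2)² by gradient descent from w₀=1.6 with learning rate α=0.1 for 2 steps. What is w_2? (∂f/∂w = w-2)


step 1: grad = 1.6-2 = -0.4; w = 1.6 - 0.1·(-0.4) = 1.64
step 2: grad = 1.64-2 = -0.36; w = 1.64 - 0.1·(-0.36) = 1.676

1.676


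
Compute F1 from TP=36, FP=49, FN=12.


Precision = 36/85 = 0.4235
Recall = 36/48 = 0.75
F1 = 2·P·R/(P+R) = 2·TP/(2·TP+FP+FN) = 72/(72+49+12) = 72/133 = 0.5414

0.5414


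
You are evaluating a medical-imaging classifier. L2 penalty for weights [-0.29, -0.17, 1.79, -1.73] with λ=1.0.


‖w‖₂² = (-0.29)² + (-0.17)² + (1.79)² + (-1.73)²
     = 0.0841 + 0.0289 + 3.2041 + 2.9929
     = 6.31
λ·‖w‖₂² = 1.0·6.31 = 6.31

6.31


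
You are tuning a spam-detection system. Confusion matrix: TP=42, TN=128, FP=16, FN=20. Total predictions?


Total = TP + TN + FP + FN
= 42 + 128 + 16 + 20
= 206
(Predicted positive: 58, predicted negative: 148)

206


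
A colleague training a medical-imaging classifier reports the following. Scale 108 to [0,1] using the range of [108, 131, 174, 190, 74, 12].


min=12, max=190
(108-12)/(190-12) = 96/178 = 0.5393

0.5393
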